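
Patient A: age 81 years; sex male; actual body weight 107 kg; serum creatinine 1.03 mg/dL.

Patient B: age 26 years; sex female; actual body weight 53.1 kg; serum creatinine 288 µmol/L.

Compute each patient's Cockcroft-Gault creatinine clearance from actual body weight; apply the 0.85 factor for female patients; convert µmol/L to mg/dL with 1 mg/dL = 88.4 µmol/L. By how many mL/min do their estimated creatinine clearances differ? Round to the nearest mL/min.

Patient A: CrCl = (140 − 81) × 107 / (72 × 1.03) = 6313.0 / 74.16 ≈ 85.1 mL/min
Patient B: SCr = 288 / 88.4 = 3.258 mg/dL
Patient B: CrCl = (140 − 26) × 53.1 / (72 × 3.258) × 0.85 = 6053.4 / 234.58 × 0.85 ≈ 21.9 mL/min
|85.1 − 21.9| = 63.2 mL/min

63 mL/min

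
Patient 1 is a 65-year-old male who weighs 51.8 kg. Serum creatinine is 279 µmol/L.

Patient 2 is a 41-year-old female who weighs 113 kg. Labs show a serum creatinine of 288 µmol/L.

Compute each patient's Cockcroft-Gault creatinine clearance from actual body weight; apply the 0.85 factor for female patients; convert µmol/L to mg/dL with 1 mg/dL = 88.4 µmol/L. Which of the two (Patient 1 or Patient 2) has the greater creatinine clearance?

Patient 1: SCr = 279 / 88.4 = 3.156 mg/dL
Patient 1: CrCl = (140 − 65) × 51.8 / (72 × 3.156) = 3885.0 / 227.23 ≈ 17.1 mL/min
Patient 2: SCr = 288 / 88.4 = 3.258 mg/dL
Patient 2: CrCl = (140 − 41) × 113 / (72 × 3.258) × 0.85 = 11187.0 / 234.58 × 0.85 ≈ 40.5 mL/min
17.1 vs 40.5 mL/min → Patient 2 is higher.

Patient 2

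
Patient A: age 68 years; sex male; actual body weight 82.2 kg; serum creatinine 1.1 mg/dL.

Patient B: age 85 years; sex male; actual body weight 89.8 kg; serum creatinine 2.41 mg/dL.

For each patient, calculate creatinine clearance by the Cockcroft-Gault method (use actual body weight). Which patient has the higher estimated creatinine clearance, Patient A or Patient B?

Patient A: CrCl = (140 − 68) × 82.2 / (72 × 1.1) = 5918.4 / 79.20 ≈ 74.7 mL/min
Patient B: CrCl = (140 − 85) × 89.8 / (72 × 2.41) = 4939.0 / 173.52 ≈ 28.5 mL/min
74.7 vs 28.5 mL/min → Patient A is higher.

Patient A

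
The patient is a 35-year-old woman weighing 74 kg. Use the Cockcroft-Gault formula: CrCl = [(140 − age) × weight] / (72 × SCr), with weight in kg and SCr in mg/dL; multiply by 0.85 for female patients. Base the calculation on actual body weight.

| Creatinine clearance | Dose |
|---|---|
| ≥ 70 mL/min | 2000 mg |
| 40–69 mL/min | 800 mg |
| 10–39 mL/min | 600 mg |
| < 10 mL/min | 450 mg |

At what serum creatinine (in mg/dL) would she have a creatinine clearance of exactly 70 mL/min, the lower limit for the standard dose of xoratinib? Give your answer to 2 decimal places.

1.31 mg/dL

Standard dose requires CrCl ≥ 70 mL/min.
Set (140 − 35) × 74 × 0.85 / (72 × SCr) = 70
SCr = (140 − 35) × 74 × 0.85 / (72 × 70) = 1.310 mg/dL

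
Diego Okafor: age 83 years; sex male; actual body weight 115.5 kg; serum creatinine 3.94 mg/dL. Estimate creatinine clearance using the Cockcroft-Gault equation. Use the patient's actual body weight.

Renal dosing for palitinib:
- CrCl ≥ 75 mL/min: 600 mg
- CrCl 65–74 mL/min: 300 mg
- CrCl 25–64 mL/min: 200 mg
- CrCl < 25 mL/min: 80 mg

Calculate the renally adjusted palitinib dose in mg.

CrCl = (140 − 83) × 115.5 / (72 × 3.94) = 6583.5 / 283.68 ≈ 23.2 mL/min
CrCl ≈ 23 mL/min → bracket < 25 mL/min.
Dose for this bracket: 80 mg.

80 mg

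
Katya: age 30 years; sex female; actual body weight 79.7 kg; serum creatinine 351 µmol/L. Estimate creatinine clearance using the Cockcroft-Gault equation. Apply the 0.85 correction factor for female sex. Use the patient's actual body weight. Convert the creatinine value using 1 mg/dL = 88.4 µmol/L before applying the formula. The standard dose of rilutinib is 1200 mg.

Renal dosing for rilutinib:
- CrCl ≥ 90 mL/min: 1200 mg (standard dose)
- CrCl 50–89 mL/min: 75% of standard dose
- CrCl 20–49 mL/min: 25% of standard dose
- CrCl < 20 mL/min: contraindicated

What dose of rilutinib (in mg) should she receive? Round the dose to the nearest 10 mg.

SCr = 351 / 88.4 = 3.971 mg/dL
CrCl = (140 − 30) × 79.7 / (72 × 3.971) × 0.85 = 8767.0 / 285.91 × 0.85 ≈ 26.1 mL/min
CrCl ≈ 26 mL/min → bracket 20–49 mL/min.
25% of 1200 mg = 300 mg

300 mg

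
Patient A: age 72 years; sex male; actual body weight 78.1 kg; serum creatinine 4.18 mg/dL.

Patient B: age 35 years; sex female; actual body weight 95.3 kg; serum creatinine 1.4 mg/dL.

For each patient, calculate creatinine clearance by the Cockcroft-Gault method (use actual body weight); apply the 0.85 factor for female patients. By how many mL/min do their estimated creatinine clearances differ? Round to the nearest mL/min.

Patient A: CrCl = (140 − 72) × 78.1 / (72 × 4.18) = 5310.8 / 300.96 ≈ 17.6 mL/min
Patient B: CrCl = (140 − 35) × 95.3 / (72 × 1.4) × 0.85 = 10006.5 / 100.80 × 0.85 ≈ 84.4 mL/min
|17.6 − 84.4| = 66.8 mL/min

67 mL/min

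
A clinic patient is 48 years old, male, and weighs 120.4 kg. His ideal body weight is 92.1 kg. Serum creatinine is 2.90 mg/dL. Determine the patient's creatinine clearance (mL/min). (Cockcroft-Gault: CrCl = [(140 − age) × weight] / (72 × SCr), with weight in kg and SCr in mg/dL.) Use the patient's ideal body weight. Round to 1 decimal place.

40.6 mL/min

CrCl = (140 − 48) × 92.1 / (72 × 2.9) = 8473.2 / 208.80 ≈ 40.6 mL/min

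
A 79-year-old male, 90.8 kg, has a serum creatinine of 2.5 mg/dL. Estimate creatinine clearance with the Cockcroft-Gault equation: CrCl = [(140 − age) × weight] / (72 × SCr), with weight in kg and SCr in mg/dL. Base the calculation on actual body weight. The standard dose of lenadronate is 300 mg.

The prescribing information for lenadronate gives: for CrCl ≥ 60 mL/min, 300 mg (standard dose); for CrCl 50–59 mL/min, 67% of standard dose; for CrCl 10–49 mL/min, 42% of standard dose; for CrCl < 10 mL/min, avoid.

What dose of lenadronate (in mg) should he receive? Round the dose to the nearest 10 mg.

130 mg

CrCl = (140 − 79) × 90.8 / (72 × 2.5) = 5538.8 / 180.00 ≈ 30.8 mL/min
CrCl ≈ 31 mL/min → bracket 10–49 mL/min.
42% of 300 mg = 126 mg → 130 mg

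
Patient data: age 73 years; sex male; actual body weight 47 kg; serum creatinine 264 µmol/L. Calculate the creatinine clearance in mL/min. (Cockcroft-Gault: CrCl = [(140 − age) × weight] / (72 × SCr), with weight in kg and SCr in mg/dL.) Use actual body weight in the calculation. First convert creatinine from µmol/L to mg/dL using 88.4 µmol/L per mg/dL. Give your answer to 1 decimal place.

14.6 mL/min

SCr = 264 / 88.4 = 2.986 mg/dL
CrCl = (140 − 73) × 47 / (72 × 2.986) = 3149.0 / 214.99 ≈ 14.6 mL/min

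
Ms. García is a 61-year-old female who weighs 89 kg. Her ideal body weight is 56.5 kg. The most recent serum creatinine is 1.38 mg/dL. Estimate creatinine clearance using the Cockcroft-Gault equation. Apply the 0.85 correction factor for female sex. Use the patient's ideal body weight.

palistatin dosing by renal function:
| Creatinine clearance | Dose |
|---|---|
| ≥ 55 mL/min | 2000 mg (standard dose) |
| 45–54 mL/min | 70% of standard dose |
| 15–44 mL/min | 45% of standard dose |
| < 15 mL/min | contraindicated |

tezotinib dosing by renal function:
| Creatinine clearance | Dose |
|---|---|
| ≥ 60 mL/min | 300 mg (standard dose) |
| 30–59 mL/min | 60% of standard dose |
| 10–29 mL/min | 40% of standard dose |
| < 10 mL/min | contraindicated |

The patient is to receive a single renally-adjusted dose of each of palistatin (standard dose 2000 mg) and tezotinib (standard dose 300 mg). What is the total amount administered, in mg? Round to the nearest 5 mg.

CrCl = (140 − 61) × 56.5 / (72 × 1.38) × 0.85 = 4463.5 / 99.36 × 0.85 ≈ 38.2 mL/min
CrCl ≈ 38 mL/min.
palistatin: 15–44 mL/min → 45% of 2000 mg = 900 mg.
tezotinib: 30–59 mL/min → 60% of 300 mg = 180 mg.
Total = 900 + 180 = 1080 mg.

1080 mg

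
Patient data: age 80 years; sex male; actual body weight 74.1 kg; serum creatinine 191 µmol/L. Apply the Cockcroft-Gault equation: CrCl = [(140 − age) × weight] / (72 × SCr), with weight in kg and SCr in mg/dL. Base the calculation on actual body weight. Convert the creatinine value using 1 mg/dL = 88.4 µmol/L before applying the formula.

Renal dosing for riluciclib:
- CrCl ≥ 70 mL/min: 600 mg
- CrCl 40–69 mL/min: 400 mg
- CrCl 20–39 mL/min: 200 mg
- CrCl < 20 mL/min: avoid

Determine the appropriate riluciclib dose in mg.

SCr = 191 / 88.4 = 2.161 mg/dL
CrCl = (140 − 80) × 74.1 / (72 × 2.161) = 4446.0 / 155.59 ≈ 28.6 mL/min
CrCl ≈ 29 mL/min → bracket 20–39 mL/min.
Dose for this bracket: 200 mg.

200 mg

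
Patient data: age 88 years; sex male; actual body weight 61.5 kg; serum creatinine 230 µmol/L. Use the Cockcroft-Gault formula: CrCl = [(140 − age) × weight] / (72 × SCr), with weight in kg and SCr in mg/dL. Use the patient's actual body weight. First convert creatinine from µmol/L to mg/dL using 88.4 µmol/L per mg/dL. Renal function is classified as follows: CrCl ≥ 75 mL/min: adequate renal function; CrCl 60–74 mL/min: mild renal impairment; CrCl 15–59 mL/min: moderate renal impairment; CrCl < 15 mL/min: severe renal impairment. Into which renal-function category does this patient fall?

SCr = 230 / 88.4 = 2.602 mg/dL
CrCl = (140 − 88) × 61.5 / (72 × 2.602) = 3198.0 / 187.34 ≈ 17.1 mL/min
17 mL/min falls in the 'moderate renal impairment' range.

moderate renal impairment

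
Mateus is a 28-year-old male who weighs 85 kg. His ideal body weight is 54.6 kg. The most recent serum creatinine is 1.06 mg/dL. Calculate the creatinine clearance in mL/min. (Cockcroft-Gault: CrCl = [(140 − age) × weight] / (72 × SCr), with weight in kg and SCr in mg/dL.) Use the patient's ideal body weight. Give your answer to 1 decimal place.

CrCl = (140 − 28) × 54.6 / (72 × 1.06) = 6115.2 / 76.32 ≈ 80.1 mL/min

80.1 mL/min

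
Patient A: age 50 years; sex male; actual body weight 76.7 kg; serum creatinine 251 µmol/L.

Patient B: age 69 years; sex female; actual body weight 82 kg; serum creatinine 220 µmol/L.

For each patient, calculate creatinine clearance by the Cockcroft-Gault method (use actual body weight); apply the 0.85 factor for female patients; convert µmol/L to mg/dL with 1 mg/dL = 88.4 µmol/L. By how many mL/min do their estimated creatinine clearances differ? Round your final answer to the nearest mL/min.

Patient A: SCr = 251 / 88.4 = 2.839 mg/dL
Patient A: CrCl = (140 − 50) × 76.7 / (72 × 2.839) = 6903.0 / 204.41 ≈ 33.8 mL/min
Patient B: SCr = 220 / 88.4 = 2.489 mg/dL
Patient B: CrCl = (140 − 69) × 82 / (72 × 2.489) × 0.85 = 5822.0 / 179.21 × 0.85 ≈ 27.6 mL/min
|33.8 − 27.6| = 6.2 mL/min

6 mL/min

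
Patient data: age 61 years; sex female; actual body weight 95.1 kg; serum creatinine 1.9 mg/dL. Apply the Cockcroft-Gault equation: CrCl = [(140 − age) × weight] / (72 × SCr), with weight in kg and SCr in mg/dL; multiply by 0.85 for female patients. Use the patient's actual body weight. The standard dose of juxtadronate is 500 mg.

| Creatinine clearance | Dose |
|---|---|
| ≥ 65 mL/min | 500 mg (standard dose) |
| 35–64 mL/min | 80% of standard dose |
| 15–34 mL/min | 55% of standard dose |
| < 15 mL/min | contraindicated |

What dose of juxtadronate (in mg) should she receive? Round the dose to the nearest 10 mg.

400 mg

CrCl = (140 − 61) × 95.1 / (72 × 1.9) × 0.85 = 7512.9 / 136.80 × 0.85 ≈ 46.7 mL/min
CrCl ≈ 47 mL/min → bracket 35–64 mL/min.
80% of 500 mg = 400 mg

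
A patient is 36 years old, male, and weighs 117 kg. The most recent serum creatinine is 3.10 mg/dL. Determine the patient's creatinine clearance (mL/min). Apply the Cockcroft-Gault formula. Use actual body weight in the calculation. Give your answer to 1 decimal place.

CrCl = (140 − 36) × 117 / (72 × 3.1) = 12168.0 / 223.20 ≈ 54.5 mL/min

54.5 mL/min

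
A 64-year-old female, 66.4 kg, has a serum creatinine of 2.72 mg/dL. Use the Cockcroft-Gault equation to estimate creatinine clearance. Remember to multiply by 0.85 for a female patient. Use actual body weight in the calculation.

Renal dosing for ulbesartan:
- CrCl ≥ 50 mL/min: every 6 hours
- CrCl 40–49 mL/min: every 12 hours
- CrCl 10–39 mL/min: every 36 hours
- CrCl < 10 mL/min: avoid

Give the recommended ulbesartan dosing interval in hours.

every 36 hours

CrCl = (140 − 64) × 66.4 / (72 × 2.72) × 0.85 = 5046.4 / 195.84 × 0.85 ≈ 21.9 mL/min
CrCl ≈ 22 mL/min → bracket 10–39 mL/min → every 36 hours.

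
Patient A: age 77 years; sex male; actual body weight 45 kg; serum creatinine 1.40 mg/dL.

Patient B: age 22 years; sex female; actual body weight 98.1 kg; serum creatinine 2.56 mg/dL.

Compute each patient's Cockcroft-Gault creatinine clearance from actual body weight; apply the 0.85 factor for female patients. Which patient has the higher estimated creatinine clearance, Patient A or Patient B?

Patient A: CrCl = (140 − 77) × 45 / (72 × 1.4) = 2835.0 / 100.80 ≈ 28.1 mL/min
Patient B: CrCl = (140 − 22) × 98.1 / (72 × 2.56) × 0.85 = 11575.8 / 184.32 × 0.85 ≈ 53.4 mL/min
28.1 vs 53.4 mL/min → Patient B is higher.

Patient B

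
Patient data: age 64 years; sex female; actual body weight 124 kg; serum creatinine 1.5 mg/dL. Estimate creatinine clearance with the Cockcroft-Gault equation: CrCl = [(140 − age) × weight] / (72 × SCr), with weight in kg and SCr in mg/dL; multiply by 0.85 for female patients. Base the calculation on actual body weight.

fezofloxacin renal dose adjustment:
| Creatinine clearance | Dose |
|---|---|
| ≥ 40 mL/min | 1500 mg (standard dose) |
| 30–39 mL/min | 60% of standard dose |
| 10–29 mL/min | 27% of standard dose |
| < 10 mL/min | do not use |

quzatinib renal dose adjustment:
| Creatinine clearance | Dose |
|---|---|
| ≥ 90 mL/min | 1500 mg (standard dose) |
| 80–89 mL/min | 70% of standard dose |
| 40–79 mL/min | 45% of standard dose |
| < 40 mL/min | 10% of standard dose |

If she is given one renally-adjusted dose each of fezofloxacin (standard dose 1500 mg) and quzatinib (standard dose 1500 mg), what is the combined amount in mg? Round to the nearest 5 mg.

CrCl = (140 − 64) × 124 / (72 × 1.5) × 0.85 = 9424.0 / 108.00 × 0.85 ≈ 74.2 mL/min
CrCl ≈ 74 mL/min.
fezofloxacin: ≥ 40 mL/min → 100% of 1500 mg = 1500 mg.
quzatinib: 40–79 mL/min → 45% of 1500 mg = 675 mg.
Total = 1500 + 675 = 2175 mg.

2175 mg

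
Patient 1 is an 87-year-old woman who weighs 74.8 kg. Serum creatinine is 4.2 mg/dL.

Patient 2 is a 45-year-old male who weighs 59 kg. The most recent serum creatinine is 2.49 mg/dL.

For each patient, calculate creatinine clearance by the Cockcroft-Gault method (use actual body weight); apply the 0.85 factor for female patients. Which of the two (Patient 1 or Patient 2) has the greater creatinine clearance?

Patient 1: CrCl = (140 − 87) × 74.8 / (72 × 4.2) × 0.85 = 3964.4 / 302.40 × 0.85 ≈ 11.1 mL/min
Patient 2: CrCl = (140 − 45) × 59 / (72 × 2.49) = 5605.0 / 179.28 ≈ 31.3 mL/min
11.1 vs 31.3 mL/min → Patient 2 is higher.

Patient 2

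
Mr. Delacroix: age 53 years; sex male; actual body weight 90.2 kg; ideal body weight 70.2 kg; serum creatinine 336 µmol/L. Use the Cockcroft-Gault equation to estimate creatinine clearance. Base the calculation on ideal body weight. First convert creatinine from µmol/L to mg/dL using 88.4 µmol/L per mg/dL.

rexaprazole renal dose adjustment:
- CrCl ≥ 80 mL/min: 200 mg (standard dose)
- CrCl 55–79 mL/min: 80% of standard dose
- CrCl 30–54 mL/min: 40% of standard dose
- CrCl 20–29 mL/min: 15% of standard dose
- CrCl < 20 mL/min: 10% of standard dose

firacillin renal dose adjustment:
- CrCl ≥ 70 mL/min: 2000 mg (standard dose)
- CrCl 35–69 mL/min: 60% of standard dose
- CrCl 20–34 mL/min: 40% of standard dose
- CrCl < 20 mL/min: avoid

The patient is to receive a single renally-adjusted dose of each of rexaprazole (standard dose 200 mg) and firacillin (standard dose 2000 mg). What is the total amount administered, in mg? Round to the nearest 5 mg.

SCr = 336 / 88.4 = 3.801 mg/dL
CrCl = (140 − 53) × 70.2 / (72 × 3.801) = 6107.4 / 273.67 ≈ 22.3 mL/min
CrCl ≈ 22 mL/min.
rexaprazole: 20–29 mL/min → 15% of 200 mg = 30 mg.
firacillin: 20–34 mL/min → 40% of 2000 mg = 800 mg.
Total = 30 + 800 = 830 mg.

830 mg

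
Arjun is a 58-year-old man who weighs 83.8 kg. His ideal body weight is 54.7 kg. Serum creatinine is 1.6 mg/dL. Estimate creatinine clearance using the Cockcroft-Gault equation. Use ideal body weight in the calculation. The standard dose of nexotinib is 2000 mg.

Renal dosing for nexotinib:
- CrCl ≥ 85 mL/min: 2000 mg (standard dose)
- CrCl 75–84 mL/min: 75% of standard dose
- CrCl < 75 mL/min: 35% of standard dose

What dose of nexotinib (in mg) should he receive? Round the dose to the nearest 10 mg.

700 mg

CrCl = (140 − 58) × 54.7 / (72 × 1.6) = 4485.4 / 115.20 ≈ 38.9 mL/min
CrCl ≈ 39 mL/min → bracket < 75 mL/min.
35% of 2000 mg = 700 mg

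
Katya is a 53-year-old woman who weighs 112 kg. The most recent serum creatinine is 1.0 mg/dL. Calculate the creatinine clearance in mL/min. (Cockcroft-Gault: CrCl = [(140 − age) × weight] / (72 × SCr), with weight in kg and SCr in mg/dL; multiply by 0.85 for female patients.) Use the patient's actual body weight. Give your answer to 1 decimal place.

CrCl = (140 − 53) × 112 / (72 × 1) × 0.85 = 9744.0 / 72.00 × 0.85 ≈ 115.0 mL/min

115.0 mL/min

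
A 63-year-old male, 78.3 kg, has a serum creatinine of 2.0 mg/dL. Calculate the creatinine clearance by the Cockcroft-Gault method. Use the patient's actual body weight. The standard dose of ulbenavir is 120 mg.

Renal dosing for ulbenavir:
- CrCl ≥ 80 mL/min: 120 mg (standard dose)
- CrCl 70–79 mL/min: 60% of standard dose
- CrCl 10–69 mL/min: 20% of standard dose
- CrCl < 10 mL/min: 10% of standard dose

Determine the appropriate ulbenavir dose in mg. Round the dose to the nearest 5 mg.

CrCl = (140 − 63) × 78.3 / (72 × 2) = 6029.1 / 144.00 ≈ 41.9 mL/min
CrCl ≈ 42 mL/min → bracket 10–69 mL/min.
20% of 120 mg = 24 mg → 25 mg

25 mg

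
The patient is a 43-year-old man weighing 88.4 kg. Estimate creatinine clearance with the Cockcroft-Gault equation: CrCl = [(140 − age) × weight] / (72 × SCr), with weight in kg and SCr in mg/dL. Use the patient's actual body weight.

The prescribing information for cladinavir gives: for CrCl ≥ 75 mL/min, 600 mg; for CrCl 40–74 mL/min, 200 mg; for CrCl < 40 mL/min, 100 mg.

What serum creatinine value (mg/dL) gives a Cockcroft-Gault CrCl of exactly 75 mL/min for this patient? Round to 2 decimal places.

Standard dose requires CrCl ≥ 75 mL/min.
Set (140 − 43) × 88.4 / (72 × SCr) = 75
SCr = (140 − 43) × 88.4 / (72 × 75) = 1.588 mg/dL

1.59 mg/dL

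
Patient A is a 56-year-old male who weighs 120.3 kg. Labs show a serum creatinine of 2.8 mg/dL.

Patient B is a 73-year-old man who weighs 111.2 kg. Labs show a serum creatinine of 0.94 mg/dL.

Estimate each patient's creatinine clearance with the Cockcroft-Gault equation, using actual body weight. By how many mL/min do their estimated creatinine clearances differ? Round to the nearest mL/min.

60 mL/min

Patient A: CrCl = (140 − 56) × 120.3 / (72 × 2.8) = 10105.2 / 201.60 ≈ 50.1 mL/min
Patient B: CrCl = (140 − 73) × 111.2 / (72 × 0.94) = 7450.4 / 67.68 ≈ 110.1 mL/min
|50.1 − 110.1| = 60.0 mL/min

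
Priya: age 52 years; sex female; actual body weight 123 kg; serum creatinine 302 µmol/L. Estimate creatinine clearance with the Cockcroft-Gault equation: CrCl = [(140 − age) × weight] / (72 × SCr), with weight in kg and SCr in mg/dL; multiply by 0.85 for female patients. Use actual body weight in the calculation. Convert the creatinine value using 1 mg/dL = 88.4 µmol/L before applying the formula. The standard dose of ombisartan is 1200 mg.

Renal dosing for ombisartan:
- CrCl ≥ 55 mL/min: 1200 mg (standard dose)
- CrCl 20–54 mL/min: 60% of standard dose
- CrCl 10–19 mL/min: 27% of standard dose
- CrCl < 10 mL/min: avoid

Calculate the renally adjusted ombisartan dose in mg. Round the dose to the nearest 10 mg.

SCr = 302 / 88.4 = 3.416 mg/dL
CrCl = (140 − 52) × 123 / (72 × 3.416) × 0.85 = 10824.0 / 245.95 × 0.85 ≈ 37.4 mL/min
CrCl ≈ 37 mL/min → bracket 20–54 mL/min.
60% of 1200 mg = 720 mg

720 mg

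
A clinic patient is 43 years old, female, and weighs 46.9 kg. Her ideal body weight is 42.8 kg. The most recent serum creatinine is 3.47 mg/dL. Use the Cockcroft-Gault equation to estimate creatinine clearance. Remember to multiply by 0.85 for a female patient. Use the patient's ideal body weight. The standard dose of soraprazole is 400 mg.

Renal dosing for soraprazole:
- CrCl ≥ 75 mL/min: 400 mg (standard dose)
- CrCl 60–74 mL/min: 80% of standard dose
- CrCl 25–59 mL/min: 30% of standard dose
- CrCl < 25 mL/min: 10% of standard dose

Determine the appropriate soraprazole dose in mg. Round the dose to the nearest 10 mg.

CrCl = (140 − 43) × 42.8 / (72 × 3.47) × 0.85 = 4151.6 / 249.84 × 0.85 ≈ 14.1 mL/min
CrCl ≈ 14 mL/min → bracket < 25 mL/min.
10% of 400 mg = 40 mg

40 mg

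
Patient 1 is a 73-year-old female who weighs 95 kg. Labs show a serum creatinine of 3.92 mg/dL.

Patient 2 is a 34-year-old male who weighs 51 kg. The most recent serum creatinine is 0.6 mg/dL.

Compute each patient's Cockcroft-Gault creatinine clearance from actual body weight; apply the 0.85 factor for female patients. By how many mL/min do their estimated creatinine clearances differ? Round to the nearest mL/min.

Patient 1: CrCl = (140 − 73) × 95 / (72 × 3.92) × 0.85 = 6365.0 / 282.24 × 0.85 ≈ 19.2 mL/min
Patient 2: CrCl = (140 − 34) × 51 / (72 × 0.6) = 5406.0 / 43.20 ≈ 125.1 mL/min
|19.2 − 125.1| = 105.9 mL/min

106 mL/min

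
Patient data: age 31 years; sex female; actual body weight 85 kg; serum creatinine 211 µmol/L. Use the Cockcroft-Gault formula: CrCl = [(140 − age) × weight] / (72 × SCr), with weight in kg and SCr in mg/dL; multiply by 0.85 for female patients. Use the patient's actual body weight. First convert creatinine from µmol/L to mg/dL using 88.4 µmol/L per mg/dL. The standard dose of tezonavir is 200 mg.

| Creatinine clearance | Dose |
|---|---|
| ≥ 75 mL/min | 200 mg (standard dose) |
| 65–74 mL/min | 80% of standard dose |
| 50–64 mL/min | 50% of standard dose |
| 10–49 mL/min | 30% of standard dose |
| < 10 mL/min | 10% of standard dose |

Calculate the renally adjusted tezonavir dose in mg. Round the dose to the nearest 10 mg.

SCr = 211 / 88.4 = 2.387 mg/dL
CrCl = (140 − 31) × 85 / (72 × 2.387) × 0.85 = 9265.0 / 171.86 × 0.85 ≈ 45.8 mL/min
CrCl ≈ 46 mL/min → bracket 10–49 mL/min.
30% of 200 mg = 60 mg

60 mg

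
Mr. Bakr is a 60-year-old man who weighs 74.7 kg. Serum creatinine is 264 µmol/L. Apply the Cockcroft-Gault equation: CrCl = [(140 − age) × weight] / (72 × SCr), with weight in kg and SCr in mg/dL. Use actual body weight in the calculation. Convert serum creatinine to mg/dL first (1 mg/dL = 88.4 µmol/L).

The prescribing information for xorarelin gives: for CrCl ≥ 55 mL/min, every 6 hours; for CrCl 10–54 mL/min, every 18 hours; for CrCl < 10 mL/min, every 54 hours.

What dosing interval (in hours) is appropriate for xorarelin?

every 18 hours

SCr = 264 / 88.4 = 2.986 mg/dL
CrCl = (140 − 60) × 74.7 / (72 × 2.986) = 5976.0 / 214.99 ≈ 27.8 mL/min
CrCl ≈ 28 mL/min → bracket 10–54 mL/min → every 18 hours.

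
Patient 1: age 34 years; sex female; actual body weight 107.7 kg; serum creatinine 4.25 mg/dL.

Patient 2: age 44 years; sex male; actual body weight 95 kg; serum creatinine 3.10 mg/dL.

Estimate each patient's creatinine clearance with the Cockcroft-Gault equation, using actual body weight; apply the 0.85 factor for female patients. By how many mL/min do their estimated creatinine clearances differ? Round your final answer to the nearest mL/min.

Patient 1: CrCl = (140 − 34) × 107.7 / (72 × 4.25) × 0.85 = 11416.2 / 306.00 × 0.85 ≈ 31.7 mL/min
Patient 2: CrCl = (140 − 44) × 95 / (72 × 3.1) = 9120.0 / 223.20 ≈ 40.9 mL/min
|31.7 − 40.9| = 9.2 mL/min

9 mL/min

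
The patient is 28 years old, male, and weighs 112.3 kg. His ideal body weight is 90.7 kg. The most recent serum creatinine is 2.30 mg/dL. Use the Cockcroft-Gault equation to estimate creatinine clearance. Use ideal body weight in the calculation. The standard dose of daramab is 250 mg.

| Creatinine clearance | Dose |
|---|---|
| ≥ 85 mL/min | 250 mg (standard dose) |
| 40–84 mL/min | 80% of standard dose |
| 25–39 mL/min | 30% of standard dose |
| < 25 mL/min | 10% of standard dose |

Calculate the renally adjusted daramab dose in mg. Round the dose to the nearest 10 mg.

CrCl = (140 − 28) × 90.7 / (72 × 2.3) = 10158.4 / 165.60 ≈ 61.3 mL/min
CrCl ≈ 61 mL/min → bracket 40–84 mL/min.
80% of 250 mg = 200 mg

200 mg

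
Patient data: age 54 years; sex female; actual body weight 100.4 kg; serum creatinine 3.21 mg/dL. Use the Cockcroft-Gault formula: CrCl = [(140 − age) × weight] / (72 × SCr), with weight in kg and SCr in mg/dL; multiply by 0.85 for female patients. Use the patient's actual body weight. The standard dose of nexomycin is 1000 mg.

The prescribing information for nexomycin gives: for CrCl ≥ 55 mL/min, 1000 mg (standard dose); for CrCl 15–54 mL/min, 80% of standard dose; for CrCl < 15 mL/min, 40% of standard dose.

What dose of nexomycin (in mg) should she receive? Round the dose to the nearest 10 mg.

CrCl = (140 − 54) × 100.4 / (72 × 3.21) × 0.85 = 8634.4 / 231.12 × 0.85 ≈ 31.8 mL/min
CrCl ≈ 32 mL/min → bracket 15–54 mL/min.
80% of 1000 mg = 800 mg

800 mg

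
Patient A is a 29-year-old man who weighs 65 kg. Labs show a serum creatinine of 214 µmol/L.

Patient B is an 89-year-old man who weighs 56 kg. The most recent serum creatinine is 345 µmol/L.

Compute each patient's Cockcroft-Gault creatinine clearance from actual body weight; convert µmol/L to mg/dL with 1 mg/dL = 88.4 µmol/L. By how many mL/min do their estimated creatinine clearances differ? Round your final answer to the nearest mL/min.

Patient A: SCr = 214 / 88.4 = 2.421 mg/dL
Patient A: CrCl = (140 − 29) × 65 / (72 × 2.421) = 7215.0 / 174.31 ≈ 41.4 mL/min
Patient B: SCr = 345 / 88.4 = 3.903 mg/dL
Patient B: CrCl = (140 − 89) × 56 / (72 × 3.903) = 2856.0 / 281.02 ≈ 10.2 mL/min
|41.4 − 10.2| = 31.2 mL/min

31 mL/min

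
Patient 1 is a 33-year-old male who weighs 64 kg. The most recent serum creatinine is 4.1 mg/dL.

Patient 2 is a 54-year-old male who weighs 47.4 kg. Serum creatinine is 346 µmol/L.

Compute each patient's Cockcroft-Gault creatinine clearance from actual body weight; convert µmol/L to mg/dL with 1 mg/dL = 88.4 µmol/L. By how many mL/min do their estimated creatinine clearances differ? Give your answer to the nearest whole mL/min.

Patient 1: CrCl = (140 − 33) × 64 / (72 × 4.1) = 6848.0 / 295.20 ≈ 23.2 mL/min
Patient 2: SCr = 346 / 88.4 = 3.914 mg/dL
Patient 2: CrCl = (140 − 54) × 47.4 / (72 × 3.914) = 4076.4 / 281.81 ≈ 14.5 mL/min
|23.2 − 14.5| = 8.7 mL/min

9 mL/min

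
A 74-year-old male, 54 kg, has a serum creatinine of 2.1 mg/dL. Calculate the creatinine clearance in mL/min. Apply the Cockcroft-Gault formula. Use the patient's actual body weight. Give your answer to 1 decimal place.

23.6 mL/min

CrCl = (140 − 74) × 54 / (72 × 2.1) = 3564.0 / 151.20 ≈ 23.6 mL/min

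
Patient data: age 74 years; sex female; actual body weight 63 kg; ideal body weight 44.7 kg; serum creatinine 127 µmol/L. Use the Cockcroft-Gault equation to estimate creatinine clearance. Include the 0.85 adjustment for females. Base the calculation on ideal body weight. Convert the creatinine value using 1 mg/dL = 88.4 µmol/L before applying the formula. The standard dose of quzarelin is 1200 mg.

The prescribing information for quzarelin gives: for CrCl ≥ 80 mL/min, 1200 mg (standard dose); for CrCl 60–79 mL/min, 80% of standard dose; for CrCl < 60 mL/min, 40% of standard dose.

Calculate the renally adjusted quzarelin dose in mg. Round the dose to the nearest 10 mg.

SCr = 127 / 88.4 = 1.437 mg/dL
CrCl = (140 − 74) × 44.7 / (72 × 1.437) × 0.85 = 2950.2 / 103.46 × 0.85 ≈ 24.2 mL/min
CrCl ≈ 24 mL/min → bracket < 60 mL/min.
40% of 1200 mg = 480 mg

480 mg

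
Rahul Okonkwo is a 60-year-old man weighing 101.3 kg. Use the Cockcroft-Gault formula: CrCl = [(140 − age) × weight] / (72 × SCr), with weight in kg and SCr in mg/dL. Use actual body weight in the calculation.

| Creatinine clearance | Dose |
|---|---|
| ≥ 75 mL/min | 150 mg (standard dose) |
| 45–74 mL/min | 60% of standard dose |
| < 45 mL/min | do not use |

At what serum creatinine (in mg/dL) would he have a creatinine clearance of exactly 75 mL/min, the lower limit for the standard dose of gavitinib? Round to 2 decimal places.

1.50 mg/dL

Standard dose requires CrCl ≥ 75 mL/min.
Set (140 − 60) × 101.3 / (72 × SCr) = 75
SCr = (140 − 60) × 101.3 / (72 × 75) = 1.501 mg/dL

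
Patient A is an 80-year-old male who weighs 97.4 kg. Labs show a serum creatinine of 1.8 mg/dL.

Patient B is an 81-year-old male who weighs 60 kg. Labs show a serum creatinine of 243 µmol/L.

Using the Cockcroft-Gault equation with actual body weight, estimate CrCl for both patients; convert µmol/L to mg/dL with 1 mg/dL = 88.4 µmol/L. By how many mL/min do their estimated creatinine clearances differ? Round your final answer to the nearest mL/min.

27 mL/min

Patient A: CrCl = (140 − 80) × 97.4 / (72 × 1.8) = 5844.0 / 129.60 ≈ 45.1 mL/min
Patient B: SCr = 243 / 88.4 = 2.749 mg/dL
Patient B: CrCl = (140 − 81) × 60 / (72 × 2.749) = 3540.0 / 197.93 ≈ 17.9 mL/min
|45.1 − 17.9| = 27.2 mL/min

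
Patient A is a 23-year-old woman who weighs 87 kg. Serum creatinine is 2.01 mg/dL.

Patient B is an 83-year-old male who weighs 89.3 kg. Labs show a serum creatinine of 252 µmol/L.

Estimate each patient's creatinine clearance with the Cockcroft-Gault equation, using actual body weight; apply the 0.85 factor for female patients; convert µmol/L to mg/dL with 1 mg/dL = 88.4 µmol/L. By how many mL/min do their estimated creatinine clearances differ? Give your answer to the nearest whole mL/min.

35 mL/min

Patient A: CrCl = (140 − 23) × 87 / (72 × 2.01) × 0.85 = 10179.0 / 144.72 × 0.85 ≈ 59.8 mL/min
Patient B: SCr = 252 / 88.4 = 2.851 mg/dL
Patient B: CrCl = (140 − 83) × 89.3 / (72 × 2.851) = 5090.1 / 205.27 ≈ 24.8 mL/min
|59.8 − 24.8| = 35.0 mL/min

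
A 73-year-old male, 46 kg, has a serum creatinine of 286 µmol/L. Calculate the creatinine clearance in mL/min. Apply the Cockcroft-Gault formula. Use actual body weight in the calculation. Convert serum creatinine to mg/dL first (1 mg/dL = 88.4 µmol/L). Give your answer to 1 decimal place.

13.2 mL/min

SCr = 286 / 88.4 = 3.235 mg/dL
CrCl = (140 − 73) × 46 / (72 × 3.235) = 3082.0 / 232.92 ≈ 13.2 mL/min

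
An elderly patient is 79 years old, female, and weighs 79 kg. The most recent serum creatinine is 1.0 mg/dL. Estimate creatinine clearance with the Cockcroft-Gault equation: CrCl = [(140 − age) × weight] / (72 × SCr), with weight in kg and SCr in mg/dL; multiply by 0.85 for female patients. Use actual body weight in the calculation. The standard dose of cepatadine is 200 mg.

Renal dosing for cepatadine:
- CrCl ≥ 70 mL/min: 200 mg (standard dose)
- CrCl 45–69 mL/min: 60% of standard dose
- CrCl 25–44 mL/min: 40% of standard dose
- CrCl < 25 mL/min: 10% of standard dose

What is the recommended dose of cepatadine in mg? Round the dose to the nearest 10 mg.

120 mg

CrCl = (140 − 79) × 79 / (72 × 1) × 0.85 = 4819.0 / 72.00 × 0.85 ≈ 56.9 mL/min
CrCl ≈ 57 mL/min → bracket 45–69 mL/min.
60% of 200 mg = 120 mg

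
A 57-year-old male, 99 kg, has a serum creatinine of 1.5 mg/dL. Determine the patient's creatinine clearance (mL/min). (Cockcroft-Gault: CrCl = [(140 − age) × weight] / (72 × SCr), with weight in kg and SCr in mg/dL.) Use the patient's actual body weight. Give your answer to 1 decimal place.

76.1 mL/min

CrCl = (140 − 57) × 99 / (72 × 1.5) = 8217.0 / 108.00 ≈ 76.1 mL/min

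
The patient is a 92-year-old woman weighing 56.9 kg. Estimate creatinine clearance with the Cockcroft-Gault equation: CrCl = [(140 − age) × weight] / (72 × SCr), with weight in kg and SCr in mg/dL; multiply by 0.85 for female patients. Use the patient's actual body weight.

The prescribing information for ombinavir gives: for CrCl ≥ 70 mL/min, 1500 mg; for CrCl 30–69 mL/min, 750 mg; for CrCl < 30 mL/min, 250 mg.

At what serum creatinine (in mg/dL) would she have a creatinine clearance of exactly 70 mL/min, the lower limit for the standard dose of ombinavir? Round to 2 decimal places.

0.46 mg/dL

Standard dose requires CrCl ≥ 70 mL/min.
Set (140 − 92) × 56.9 × 0.85 / (72 × SCr) = 70
SCr = (140 − 92) × 56.9 × 0.85 / (72 × 70) = 0.461 mg/dL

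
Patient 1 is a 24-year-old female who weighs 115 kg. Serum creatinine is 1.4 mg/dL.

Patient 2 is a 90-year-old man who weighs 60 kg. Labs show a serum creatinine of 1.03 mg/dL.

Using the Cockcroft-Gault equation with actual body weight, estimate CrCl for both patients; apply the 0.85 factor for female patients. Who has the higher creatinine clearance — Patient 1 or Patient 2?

Patient 1

Patient 1: CrCl = (140 − 24) × 115 / (72 × 1.4) × 0.85 = 13340.0 / 100.80 × 0.85 ≈ 112.5 mL/min
Patient 2: CrCl = (140 − 90) × 60 / (72 × 1.03) = 3000.0 / 74.16 ≈ 40.5 mL/min
112.5 vs 40.5 mL/min → Patient 1 is higher.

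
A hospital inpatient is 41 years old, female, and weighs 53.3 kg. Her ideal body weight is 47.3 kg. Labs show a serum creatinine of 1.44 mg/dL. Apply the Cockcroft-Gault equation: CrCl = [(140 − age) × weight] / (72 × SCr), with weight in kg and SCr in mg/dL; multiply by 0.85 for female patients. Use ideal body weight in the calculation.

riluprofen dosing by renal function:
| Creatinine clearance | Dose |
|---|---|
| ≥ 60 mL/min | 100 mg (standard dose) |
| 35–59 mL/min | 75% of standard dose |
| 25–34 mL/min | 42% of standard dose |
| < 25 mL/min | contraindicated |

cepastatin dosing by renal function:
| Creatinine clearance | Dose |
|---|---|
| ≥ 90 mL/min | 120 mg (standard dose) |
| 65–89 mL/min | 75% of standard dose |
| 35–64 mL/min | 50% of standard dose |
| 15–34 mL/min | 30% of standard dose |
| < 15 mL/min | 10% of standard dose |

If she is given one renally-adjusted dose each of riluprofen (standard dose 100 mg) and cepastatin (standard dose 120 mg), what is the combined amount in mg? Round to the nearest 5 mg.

135 mg

CrCl = (140 − 41) × 47.3 / (72 × 1.44) × 0.85 = 4682.7 / 103.68 × 0.85 ≈ 38.4 mL/min
CrCl ≈ 38 mL/min.
riluprofen: 35–59 mL/min → 75% of 100 mg = 75 mg.
cepastatin: 35–64 mL/min → 50% of 120 mg = 60 mg.
Total = 75 + 60 = 135 mg.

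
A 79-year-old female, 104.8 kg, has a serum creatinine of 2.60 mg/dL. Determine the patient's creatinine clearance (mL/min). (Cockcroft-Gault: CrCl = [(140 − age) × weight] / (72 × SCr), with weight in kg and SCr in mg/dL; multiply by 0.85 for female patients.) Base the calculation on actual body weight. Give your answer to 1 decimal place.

29.0 mL/min

CrCl = (140 − 79) × 104.8 / (72 × 2.6) × 0.85 = 6392.8 / 187.20 × 0.85 ≈ 29.0 mL/min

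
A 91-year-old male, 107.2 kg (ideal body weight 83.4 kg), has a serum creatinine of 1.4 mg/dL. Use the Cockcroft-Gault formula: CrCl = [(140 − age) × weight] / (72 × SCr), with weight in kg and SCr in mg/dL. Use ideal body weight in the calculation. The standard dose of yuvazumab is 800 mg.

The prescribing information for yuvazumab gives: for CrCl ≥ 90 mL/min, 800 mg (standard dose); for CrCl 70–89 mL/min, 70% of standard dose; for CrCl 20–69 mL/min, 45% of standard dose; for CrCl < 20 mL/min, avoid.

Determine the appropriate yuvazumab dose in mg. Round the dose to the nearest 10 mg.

CrCl = (140 − 91) × 83.4 / (72 × 1.4) = 4086.6 / 100.80 ≈ 40.5 mL/min
CrCl ≈ 41 mL/min → bracket 20–69 mL/min.
45% of 800 mg = 360 mg

360 mg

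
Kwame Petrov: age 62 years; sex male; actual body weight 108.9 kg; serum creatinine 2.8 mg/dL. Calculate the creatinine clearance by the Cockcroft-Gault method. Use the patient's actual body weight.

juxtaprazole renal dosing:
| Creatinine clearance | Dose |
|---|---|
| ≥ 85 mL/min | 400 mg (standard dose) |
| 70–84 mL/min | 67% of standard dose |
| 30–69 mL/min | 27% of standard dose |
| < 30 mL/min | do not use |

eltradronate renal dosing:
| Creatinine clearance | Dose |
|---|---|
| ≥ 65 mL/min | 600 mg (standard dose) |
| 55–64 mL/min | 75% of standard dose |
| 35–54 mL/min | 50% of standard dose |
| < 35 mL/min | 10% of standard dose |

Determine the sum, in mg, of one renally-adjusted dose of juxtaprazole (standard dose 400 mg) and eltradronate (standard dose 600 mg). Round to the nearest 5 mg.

410 mg

CrCl = (140 − 62) × 108.9 / (72 × 2.8) = 8494.2 / 201.60 ≈ 42.1 mL/min
CrCl ≈ 42 mL/min.
juxtaprazole: 30–69 mL/min → 27% of 400 mg = 108 mg.
eltradronate: 35–54 mL/min → 50% of 600 mg = 300 mg.
Total = 108 + 300 = 408 mg.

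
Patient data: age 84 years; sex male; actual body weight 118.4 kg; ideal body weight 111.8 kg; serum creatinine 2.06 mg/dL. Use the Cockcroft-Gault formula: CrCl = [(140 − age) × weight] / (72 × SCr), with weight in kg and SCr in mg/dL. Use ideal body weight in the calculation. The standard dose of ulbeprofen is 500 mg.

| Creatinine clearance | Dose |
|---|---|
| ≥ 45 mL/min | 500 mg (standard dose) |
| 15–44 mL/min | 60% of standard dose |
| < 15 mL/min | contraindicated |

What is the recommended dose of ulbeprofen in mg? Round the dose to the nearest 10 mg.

CrCl = (140 − 84) × 111.8 / (72 × 2.06) = 6260.8 / 148.32 ≈ 42.2 mL/min
CrCl ≈ 42 mL/min → bracket 15–44 mL/min.
60% of 500 mg = 300 mg

300 mg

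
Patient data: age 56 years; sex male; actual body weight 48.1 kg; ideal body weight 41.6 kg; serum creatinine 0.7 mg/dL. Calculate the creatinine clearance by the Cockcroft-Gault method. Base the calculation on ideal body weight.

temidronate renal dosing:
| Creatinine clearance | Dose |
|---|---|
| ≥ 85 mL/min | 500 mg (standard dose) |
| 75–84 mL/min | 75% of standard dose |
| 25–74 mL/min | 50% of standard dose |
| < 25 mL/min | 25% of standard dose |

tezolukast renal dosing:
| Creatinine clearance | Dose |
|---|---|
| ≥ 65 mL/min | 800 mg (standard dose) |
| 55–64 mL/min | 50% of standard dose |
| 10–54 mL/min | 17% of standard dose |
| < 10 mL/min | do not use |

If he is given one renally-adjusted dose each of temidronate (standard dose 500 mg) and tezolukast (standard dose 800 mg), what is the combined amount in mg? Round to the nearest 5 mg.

1050 mg

CrCl = (140 − 56) × 41.6 / (72 × 0.7) = 3494.4 / 50.40 ≈ 69.3 mL/min
CrCl ≈ 69 mL/min.
temidronate: 25–74 mL/min → 50% of 500 mg = 250 mg.
tezolukast: ≥ 65 mL/min → 100% of 800 mg = 800 mg.
Total = 250 + 800 = 1050 mg.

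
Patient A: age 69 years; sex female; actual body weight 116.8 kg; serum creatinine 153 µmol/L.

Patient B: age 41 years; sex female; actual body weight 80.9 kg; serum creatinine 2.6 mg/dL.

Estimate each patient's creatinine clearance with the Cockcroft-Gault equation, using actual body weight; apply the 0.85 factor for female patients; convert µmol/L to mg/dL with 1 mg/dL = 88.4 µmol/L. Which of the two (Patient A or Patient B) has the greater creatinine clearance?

Patient A: SCr = 153 / 88.4 = 1.731 mg/dL
Patient A: CrCl = (140 − 69) × 116.8 / (72 × 1.731) × 0.85 = 8292.8 / 124.63 × 0.85 ≈ 56.6 mL/min
Patient B: CrCl = (140 − 41) × 80.9 / (72 × 2.6) × 0.85 = 8009.1 / 187.20 × 0.85 ≈ 36.4 mL/min
56.6 vs 36.4 mL/min → Patient A is higher.

Patient A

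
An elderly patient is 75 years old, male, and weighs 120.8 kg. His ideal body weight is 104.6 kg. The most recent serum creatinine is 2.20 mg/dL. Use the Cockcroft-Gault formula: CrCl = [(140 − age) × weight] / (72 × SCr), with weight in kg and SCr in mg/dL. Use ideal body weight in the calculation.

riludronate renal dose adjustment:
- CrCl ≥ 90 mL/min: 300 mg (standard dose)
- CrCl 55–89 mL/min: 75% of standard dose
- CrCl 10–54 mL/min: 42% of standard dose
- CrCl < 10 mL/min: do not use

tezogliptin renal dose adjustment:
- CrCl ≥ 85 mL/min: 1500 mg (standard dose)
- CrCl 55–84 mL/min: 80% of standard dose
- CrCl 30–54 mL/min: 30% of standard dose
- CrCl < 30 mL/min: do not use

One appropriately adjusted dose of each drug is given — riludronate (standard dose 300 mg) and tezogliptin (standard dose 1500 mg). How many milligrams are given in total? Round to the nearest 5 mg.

CrCl = (140 − 75) × 104.6 / (72 × 2.2) = 6799.0 / 158.40 ≈ 42.9 mL/min
CrCl ≈ 43 mL/min.
riludronate: 10–54 mL/min → 42% of 300 mg = 126 mg.
tezogliptin: 30–54 mL/min → 30% of 1500 mg = 450 mg.
Total = 126 + 450 = 576 mg.

575 mg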